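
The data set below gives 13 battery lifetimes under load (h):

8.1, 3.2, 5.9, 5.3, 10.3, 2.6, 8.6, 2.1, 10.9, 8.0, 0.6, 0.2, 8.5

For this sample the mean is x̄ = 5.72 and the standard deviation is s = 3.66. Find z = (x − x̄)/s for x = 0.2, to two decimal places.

z = (0.2 − 5.72) / 3.66 = -1.51.

-1.51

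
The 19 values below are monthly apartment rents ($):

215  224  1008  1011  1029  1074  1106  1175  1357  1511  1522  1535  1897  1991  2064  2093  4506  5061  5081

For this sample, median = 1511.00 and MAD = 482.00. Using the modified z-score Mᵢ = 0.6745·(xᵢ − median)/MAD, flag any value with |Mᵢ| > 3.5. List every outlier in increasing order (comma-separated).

|Mᵢ| > 3.5 ⇔ |xᵢ − 1511.00| > 3.5·482.00/0.6745 = 2501.11.
So outliers lie outside [-990.11, 4012.11].
4506: M = 4.19 → outlier.
5061: M = 4.97 → outlier.
5081: M = 5.00 → outlier.

4506, 5061, 5081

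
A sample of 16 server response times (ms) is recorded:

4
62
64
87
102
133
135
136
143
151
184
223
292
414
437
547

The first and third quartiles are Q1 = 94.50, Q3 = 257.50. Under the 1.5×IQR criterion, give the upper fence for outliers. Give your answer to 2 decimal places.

502.00

IQR = Q3 − Q1 = 257.50 − 94.50 = 163.00.
Lower fence = Q1 − 1.5·IQR = 94.50 − 244.50 = -150.00.
Upper fence = Q3 + 1.5·IQR = 257.50 + 244.50 = 502.00.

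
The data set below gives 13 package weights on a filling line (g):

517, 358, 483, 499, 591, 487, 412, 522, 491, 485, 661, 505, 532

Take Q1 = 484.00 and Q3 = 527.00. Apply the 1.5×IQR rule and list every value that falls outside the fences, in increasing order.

358, 412, 661

IQR = Q3 − Q1 = 527.00 − 484.00 = 43.00.
Lower fence = Q1 − 1.5·IQR = 484.00 − 64.50 = 419.50.
Upper fence = Q3 + 1.5·IQR = 527.00 + 64.50 = 591.50.
358 < 419.50 → outlier.
412 < 419.50 → outlier.
661 > 591.50 → outlier.
All remaining values lie within [419.50, 591.50].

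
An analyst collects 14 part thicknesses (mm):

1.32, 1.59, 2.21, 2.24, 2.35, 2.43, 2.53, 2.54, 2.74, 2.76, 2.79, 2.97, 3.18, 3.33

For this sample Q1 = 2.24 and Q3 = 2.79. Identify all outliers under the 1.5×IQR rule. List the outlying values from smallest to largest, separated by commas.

1.32

IQR = Q3 − Q1 = 2.79 − 2.24 = 0.55.
Lower fence = Q1 − 1.5·IQR = 2.24 − 0.825 = 1.415.
Upper fence = Q3 + 1.5·IQR = 2.79 + 0.825 = 3.615.
1.32 < 1.415 → outlier.
All remaining values lie within [1.415, 3.615].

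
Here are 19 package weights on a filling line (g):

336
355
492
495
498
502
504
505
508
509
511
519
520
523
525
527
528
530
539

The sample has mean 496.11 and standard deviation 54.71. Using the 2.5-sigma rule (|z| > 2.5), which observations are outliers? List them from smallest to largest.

336, 355

Cutoffs at x̄ ± 2.5s: 496.11 ± 2.5·54.71 = [359.335, 632.885].
336: z = -2.93, |z| > 2.5 → outlier.
355: z = -2.58, |z| > 2.5 → outlier.
Every other value lies within [359.335, 632.885].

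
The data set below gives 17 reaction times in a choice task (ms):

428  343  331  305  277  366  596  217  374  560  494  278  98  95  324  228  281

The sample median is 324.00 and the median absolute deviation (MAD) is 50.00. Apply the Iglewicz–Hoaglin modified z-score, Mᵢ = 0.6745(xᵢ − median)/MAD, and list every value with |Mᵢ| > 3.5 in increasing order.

|Mᵢ| > 3.5 ⇔ |xᵢ − 324.00| > 3.5·50.00/0.6745 = 259.45.
So outliers lie outside [64.55, 583.45].
596: M = 3.67 → outlier.

596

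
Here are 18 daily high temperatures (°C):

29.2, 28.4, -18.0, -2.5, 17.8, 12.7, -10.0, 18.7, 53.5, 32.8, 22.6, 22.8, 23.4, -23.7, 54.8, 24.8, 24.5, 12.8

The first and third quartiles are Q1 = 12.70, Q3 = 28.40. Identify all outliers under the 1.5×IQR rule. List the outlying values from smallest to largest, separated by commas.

IQR = Q3 − Q1 = 28.40 − 12.70 = 15.70.
Lower fence = Q1 − 1.5·IQR = 12.70 − 23.55 = -10.85.
Upper fence = Q3 + 1.5·IQR = 28.40 + 23.55 = 51.95.
-23.7 < -10.85 → outlier.
-18.0 < -10.85 → outlier.
53.5 > 51.95 → outlier.
54.8 > 51.95 → outlier.
All remaining values lie within [-10.85, 51.95].

-23.7, -18.0, 53.5, 54.8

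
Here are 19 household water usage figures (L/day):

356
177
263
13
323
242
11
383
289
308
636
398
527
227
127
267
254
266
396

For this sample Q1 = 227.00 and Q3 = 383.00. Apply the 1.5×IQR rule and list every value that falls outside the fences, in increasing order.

636

IQR = Q3 − Q1 = 383.00 − 227.00 = 156.00.
Lower fence = Q1 − 1.5·IQR = 227.00 − 234.00 = -7.00.
Upper fence = Q3 + 1.5·IQR = 383.00 + 234.00 = 617.00.
636 > 617.00 → outlier.
All remaining values lie within [-7.00, 617.00].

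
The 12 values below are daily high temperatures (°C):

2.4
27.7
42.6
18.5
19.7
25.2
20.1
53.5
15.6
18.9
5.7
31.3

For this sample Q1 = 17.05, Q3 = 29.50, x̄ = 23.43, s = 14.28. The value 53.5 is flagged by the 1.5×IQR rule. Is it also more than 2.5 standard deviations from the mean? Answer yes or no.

z = (53.5 − 23.43) / 14.28 = 2.11.
|z| = 2.11 ≤ 2.5.

no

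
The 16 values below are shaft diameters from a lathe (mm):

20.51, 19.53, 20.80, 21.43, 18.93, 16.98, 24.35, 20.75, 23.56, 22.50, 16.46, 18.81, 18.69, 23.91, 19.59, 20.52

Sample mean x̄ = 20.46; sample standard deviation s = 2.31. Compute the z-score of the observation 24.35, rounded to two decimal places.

z = (24.35 − 20.46) / 2.31 = 1.68.

1.68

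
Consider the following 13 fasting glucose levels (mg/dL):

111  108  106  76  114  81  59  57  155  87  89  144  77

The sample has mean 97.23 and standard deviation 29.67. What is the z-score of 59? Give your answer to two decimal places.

z = (59 − 97.23) / 29.67 = -1.29.

-1.29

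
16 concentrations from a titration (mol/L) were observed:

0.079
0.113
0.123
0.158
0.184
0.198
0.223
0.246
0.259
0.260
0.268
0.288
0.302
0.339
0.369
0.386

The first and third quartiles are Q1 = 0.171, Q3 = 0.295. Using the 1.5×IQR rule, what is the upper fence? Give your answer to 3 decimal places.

0.481

IQR = Q3 − Q1 = 0.295 − 0.171 = 0.124.
Lower fence = Q1 − 1.5·IQR = 0.171 − 0.186 = -0.015.
Upper fence = Q3 + 1.5·IQR = 0.295 + 0.186 = 0.481.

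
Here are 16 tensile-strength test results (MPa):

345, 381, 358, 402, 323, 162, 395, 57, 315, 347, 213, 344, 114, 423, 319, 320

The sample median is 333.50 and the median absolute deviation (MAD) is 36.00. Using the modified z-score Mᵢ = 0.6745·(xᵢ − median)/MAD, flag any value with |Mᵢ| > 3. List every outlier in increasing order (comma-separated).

57, 114, 162

|Mᵢ| > 3 ⇔ |xᵢ − 333.50| > 3·36.00/0.6745 = 160.12.
So outliers lie outside [173.38, 493.62].
57: M = -5.18 → outlier.
114: M = -4.11 → outlier.
162: M = -3.21 → outlier.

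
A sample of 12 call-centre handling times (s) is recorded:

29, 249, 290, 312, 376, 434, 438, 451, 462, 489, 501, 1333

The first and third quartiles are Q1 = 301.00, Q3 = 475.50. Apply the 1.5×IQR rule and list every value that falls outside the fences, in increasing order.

29, 1333

IQR = Q3 − Q1 = 475.50 − 301.00 = 174.50.
Lower fence = Q1 − 1.5·IQR = 301.00 − 261.75 = 39.25.
Upper fence = Q3 + 1.5·IQR = 475.50 + 261.75 = 737.25.
29 < 39.25 → outlier.
1333 > 737.25 → outlier.
All remaining values lie within [39.25, 737.25].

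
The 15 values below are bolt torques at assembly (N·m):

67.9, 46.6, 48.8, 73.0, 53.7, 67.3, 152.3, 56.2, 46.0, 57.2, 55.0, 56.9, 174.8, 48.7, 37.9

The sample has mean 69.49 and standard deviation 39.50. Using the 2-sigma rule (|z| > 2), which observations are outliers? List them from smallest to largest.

Cutoffs at x̄ ± 2s: 69.49 ± 2·39.50 = [-9.51, 148.49].
152.3: z = 2.10, |z| > 2 → outlier.
174.8: z = 2.67, |z| > 2 → outlier.
Every other value lies within [-9.51, 148.49].

152.3, 174.8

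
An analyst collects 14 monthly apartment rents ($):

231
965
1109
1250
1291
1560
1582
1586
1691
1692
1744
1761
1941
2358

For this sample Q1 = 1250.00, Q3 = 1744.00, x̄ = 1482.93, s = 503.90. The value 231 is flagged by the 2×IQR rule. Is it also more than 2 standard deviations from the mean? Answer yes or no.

z = (231 − 1482.93) / 503.90 = -2.48.
|z| = 2.48 > 2.

yes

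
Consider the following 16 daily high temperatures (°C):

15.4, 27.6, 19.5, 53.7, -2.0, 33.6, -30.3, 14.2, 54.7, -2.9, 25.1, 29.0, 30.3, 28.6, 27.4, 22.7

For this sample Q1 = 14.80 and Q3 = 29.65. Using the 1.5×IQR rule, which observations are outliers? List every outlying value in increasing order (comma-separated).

-30.3, 53.7, 54.7

IQR = Q3 − Q1 = 29.65 − 14.80 = 14.85.
Lower fence = Q1 − 1.5·IQR = 14.80 − 22.275 = -7.475.
Upper fence = Q3 + 1.5·IQR = 29.65 + 22.275 = 51.925.
-30.3 < -7.475 → outlier.
53.7 > 51.925 → outlier.
54.7 > 51.925 → outlier.
All remaining values lie within [-7.475, 51.925].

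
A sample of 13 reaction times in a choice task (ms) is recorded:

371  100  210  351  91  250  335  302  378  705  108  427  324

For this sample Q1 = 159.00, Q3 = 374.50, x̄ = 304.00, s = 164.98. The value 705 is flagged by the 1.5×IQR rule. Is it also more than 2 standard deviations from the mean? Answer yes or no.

yes

z = (705 − 304.00) / 164.98 = 2.43.
|z| = 2.43 > 2.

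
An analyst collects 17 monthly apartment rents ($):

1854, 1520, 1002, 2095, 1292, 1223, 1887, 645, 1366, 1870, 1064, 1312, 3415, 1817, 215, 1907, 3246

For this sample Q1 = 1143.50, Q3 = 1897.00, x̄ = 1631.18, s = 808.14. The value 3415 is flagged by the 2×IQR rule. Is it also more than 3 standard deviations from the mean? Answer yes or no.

no

z = (3415 − 1631.18) / 808.14 = 2.21.
|z| = 2.21 ≤ 3.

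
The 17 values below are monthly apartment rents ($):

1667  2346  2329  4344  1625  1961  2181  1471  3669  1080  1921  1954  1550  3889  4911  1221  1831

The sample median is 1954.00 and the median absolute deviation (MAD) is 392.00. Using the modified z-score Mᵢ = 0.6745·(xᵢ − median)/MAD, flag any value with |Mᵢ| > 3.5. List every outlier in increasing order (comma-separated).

|Mᵢ| > 3.5 ⇔ |xᵢ − 1954.00| > 3.5·392.00/0.6745 = 2034.10.
So outliers lie outside [-80.10, 3988.10].
4344: M = 4.11 → outlier.
4911: M = 5.09 → outlier.

4344, 4911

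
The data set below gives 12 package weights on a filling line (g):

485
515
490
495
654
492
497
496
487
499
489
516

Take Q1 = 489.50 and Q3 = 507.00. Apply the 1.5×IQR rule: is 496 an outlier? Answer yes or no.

IQR = Q3 − Q1 = 507.00 − 489.50 = 17.50.
Lower fence = Q1 − 1.5·IQR = 489.50 − 26.25 = 463.25.
Upper fence = Q3 + 1.5·IQR = 507.00 + 26.25 = 533.25.
496 lies within [463.25, 533.25].

no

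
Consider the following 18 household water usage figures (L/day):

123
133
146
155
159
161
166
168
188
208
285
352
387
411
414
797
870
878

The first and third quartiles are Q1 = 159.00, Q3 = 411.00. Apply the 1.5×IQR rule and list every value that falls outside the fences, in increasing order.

IQR = Q3 − Q1 = 411.00 − 159.00 = 252.00.
Lower fence = Q1 − 1.5·IQR = 159.00 − 378.00 = -219.00.
Upper fence = Q3 + 1.5·IQR = 411.00 + 378.00 = 789.00.
797 > 789.00 → outlier.
870 > 789.00 → outlier.
878 > 789.00 → outlier.
All remaining values lie within [-219.00, 789.00].

797, 870, 878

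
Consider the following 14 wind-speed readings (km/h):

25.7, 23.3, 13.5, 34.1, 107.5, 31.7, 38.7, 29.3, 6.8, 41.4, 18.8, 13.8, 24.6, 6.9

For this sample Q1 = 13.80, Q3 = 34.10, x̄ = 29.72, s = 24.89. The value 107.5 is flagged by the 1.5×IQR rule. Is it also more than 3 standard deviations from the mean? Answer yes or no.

z = (107.5 − 29.72) / 24.89 = 3.12.
|z| = 3.12 > 3.

yes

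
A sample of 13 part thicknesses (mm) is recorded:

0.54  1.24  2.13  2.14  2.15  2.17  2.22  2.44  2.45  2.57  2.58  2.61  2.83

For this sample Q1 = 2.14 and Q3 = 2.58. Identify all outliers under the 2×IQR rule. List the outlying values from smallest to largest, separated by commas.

0.54, 1.24

IQR = Q3 − Q1 = 2.58 − 2.14 = 0.44.
Lower fence = Q1 − 2·IQR = 2.14 − 0.88 = 1.26.
Upper fence = Q3 + 2·IQR = 2.58 + 0.88 = 3.46.
0.54 < 1.26 → outlier.
1.24 < 1.26 → outlier.
All remaining values lie within [1.26, 3.46].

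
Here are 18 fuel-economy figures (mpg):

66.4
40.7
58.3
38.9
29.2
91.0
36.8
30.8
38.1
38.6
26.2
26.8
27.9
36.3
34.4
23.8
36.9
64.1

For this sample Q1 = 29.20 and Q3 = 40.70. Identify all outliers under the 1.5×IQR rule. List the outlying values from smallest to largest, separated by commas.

58.3, 64.1, 66.4, 91.0

IQR = Q3 − Q1 = 40.70 − 29.20 = 11.50.
Lower fence = Q1 − 1.5·IQR = 29.20 − 17.25 = 11.95.
Upper fence = Q3 + 1.5·IQR = 40.70 + 17.25 = 57.95.
58.3 > 57.95 → outlier.
64.1 > 57.95 → outlier.
66.4 > 57.95 → outlier.
91.0 > 57.95 → outlier.
All remaining values lie within [11.95, 57.95].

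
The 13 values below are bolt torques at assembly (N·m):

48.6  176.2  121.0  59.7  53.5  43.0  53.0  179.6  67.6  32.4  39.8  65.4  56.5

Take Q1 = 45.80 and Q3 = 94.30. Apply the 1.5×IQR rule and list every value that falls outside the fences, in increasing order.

176.2, 179.6

IQR = Q3 − Q1 = 94.30 − 45.80 = 48.50.
Lower fence = Q1 − 1.5·IQR = 45.80 − 72.75 = -26.95.
Upper fence = Q3 + 1.5·IQR = 94.30 + 72.75 = 167.05.
176.2 > 167.05 → outlier.
179.6 > 167.05 → outlier.
All remaining values lie within [-26.95, 167.05].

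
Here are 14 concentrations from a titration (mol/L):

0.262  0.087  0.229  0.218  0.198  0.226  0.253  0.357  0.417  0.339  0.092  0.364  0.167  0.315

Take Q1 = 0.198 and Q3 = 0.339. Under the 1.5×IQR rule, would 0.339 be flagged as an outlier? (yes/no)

no

IQR = Q3 − Q1 = 0.339 − 0.198 = 0.141.
Lower fence = Q1 − 1.5·IQR = 0.198 − 0.2115 = -0.0135.
Upper fence = Q3 + 1.5·IQR = 0.339 + 0.2115 = 0.5505.
0.339 lies within [-0.0135, 0.5505].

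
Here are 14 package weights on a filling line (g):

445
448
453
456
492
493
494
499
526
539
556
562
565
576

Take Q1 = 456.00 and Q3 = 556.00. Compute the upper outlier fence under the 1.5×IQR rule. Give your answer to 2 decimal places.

706.00

IQR = Q3 − Q1 = 556.00 − 456.00 = 100.00.
Lower fence = Q1 − 1.5·IQR = 456.00 − 150.00 = 306.00.
Upper fence = Q3 + 1.5·IQR = 556.00 + 150.00 = 706.00.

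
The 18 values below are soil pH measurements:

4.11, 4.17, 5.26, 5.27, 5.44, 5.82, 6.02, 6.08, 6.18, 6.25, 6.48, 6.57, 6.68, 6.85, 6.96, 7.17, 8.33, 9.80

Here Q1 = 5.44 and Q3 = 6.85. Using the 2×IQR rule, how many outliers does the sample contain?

1

IQR = 1.41; fences at 5.44 − 2.82 = 2.62 and 6.85 + 2.82 = 9.67.
Outside the cutoffs: 9.80.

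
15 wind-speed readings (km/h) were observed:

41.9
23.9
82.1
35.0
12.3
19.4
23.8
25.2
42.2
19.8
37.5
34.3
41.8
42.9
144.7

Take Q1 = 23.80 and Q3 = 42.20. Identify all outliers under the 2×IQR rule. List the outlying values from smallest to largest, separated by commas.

IQR = Q3 − Q1 = 42.20 − 23.80 = 18.40.
Lower fence = Q1 − 2·IQR = 23.80 − 36.80 = -13.00.
Upper fence = Q3 + 2·IQR = 42.20 + 36.80 = 79.00.
82.1 > 79.00 → outlier.
144.7 > 79.00 → outlier.
All remaining values lie within [-13.00, 79.00].

82.1, 144.7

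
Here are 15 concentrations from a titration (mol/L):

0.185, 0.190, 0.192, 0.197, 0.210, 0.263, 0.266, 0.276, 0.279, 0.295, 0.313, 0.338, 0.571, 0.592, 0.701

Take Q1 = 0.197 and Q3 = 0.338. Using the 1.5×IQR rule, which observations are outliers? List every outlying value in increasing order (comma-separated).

0.571, 0.592, 0.701

IQR = Q3 − Q1 = 0.338 − 0.197 = 0.141.
Lower fence = Q1 − 1.5·IQR = 0.197 − 0.2115 = -0.0145.
Upper fence = Q3 + 1.5·IQR = 0.338 + 0.2115 = 0.5495.
0.571 > 0.5495 → outlier.
0.592 > 0.5495 → outlier.
0.701 > 0.5495 → outlier.
All remaining values lie within [-0.0145, 0.5495].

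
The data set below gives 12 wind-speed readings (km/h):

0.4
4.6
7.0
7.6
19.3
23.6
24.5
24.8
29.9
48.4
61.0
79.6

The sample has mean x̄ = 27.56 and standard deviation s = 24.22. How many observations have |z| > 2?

Cutoffs: x̄ ± 2s = [-20.88, 76.00].
Outside the cutoffs: 79.6.

1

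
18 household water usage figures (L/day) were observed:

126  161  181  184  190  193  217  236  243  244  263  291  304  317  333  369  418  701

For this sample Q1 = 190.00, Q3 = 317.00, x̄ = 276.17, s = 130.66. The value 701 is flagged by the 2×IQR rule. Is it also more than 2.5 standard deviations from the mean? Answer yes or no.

z = (701 − 276.17) / 130.66 = 3.25.
|z| = 3.25 > 2.5.

yes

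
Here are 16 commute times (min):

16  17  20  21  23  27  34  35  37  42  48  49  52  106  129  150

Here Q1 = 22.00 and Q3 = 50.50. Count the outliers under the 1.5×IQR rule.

IQR = 28.50; fences at 22.00 − 42.75 = -20.75 and 50.50 + 42.75 = 93.25.
Outside the cutoffs: 106, 129, 150.

3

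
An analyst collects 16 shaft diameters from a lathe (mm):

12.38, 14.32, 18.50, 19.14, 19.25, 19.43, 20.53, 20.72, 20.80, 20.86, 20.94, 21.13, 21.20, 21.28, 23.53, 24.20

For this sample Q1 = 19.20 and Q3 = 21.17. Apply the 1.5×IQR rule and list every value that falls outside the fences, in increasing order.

IQR = Q3 − Q1 = 21.17 − 19.20 = 1.97.
Lower fence = Q1 − 1.5·IQR = 19.20 − 2.955 = 16.245.
Upper fence = Q3 + 1.5·IQR = 21.17 + 2.955 = 24.125.
12.38 < 16.245 → outlier.
14.32 < 16.245 → outlier.
24.20 > 24.125 → outlier.
All remaining values lie within [16.245, 24.125].

12.38, 14.32, 24.20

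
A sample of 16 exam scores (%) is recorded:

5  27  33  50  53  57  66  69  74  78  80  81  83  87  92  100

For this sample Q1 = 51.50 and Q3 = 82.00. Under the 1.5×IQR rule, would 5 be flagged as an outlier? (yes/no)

IQR = Q3 − Q1 = 82.00 − 51.50 = 30.50.
Lower fence = Q1 − 1.5·IQR = 51.50 − 45.75 = 5.75.
Upper fence = Q3 + 1.5·IQR = 82.00 + 45.75 = 127.75.
5 lies below the lower fence.

yes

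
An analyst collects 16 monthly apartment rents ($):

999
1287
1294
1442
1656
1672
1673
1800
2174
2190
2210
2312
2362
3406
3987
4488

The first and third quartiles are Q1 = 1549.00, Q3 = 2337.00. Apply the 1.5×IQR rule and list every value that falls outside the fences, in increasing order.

3987, 4488

IQR = Q3 − Q1 = 2337.00 − 1549.00 = 788.00.
Lower fence = Q1 − 1.5·IQR = 1549.00 − 1182.00 = 367.00.
Upper fence = Q3 + 1.5·IQR = 2337.00 + 1182.00 = 3519.00.
3987 > 3519.00 → outlier.
4488 > 3519.00 → outlier.
All remaining values lie within [367.00, 3519.00].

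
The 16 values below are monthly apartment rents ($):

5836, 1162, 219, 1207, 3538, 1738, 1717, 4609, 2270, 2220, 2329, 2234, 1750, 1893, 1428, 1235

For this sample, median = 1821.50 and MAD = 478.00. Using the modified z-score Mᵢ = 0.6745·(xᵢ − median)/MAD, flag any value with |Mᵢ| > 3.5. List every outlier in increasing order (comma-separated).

|Mᵢ| > 3.5 ⇔ |xᵢ − 1821.50| > 3.5·478.00/0.6745 = 2480.36.
So outliers lie outside [-658.86, 4301.86].
4609: M = 3.93 → outlier.
5836: M = 5.66 → outlier.

4609, 5836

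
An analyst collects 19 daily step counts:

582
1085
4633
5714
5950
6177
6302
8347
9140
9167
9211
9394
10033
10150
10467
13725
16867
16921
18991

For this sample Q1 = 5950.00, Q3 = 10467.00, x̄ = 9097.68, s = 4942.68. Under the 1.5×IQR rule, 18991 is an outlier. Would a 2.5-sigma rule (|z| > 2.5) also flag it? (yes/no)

no

z = (18991 − 9097.68) / 4942.68 = 2.00.
|z| = 2.00 ≤ 2.5.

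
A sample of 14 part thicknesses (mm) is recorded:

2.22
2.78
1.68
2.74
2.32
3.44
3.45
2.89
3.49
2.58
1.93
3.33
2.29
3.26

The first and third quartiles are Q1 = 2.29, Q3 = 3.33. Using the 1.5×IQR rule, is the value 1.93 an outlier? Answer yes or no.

no

IQR = Q3 − Q1 = 3.33 − 2.29 = 1.04.
Lower fence = Q1 − 1.5·IQR = 2.29 − 1.56 = 0.73.
Upper fence = Q3 + 1.5·IQR = 3.33 + 1.56 = 4.89.
1.93 lies within [0.73, 4.89].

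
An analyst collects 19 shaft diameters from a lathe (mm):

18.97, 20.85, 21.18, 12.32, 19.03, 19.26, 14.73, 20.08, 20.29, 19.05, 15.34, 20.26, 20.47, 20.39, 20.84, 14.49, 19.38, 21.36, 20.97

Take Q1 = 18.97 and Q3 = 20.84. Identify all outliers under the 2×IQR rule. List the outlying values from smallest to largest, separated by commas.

12.32, 14.49, 14.73

IQR = Q3 − Q1 = 20.84 − 18.97 = 1.87.
Lower fence = Q1 − 2·IQR = 18.97 − 3.74 = 15.23.
Upper fence = Q3 + 2·IQR = 20.84 + 3.74 = 24.58.
12.32 < 15.23 → outlier.
14.49 < 15.23 → outlier.
14.73 < 15.23 → outlier.
All remaining values lie within [15.23, 24.58].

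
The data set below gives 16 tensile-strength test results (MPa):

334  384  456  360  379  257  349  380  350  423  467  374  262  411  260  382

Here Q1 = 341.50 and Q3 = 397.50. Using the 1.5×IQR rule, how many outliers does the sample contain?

1

IQR = 56.00; fences at 341.50 − 84.00 = 257.50 and 397.50 + 84.00 = 481.50.
Outside the cutoffs: 257.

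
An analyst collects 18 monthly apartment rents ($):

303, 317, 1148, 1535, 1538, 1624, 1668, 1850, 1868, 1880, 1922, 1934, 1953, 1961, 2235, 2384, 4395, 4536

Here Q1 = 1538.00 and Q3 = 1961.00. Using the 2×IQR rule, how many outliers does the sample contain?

IQR = 423.00; fences at 1538.00 − 846.00 = 692.00 and 1961.00 + 846.00 = 2807.00.
Outside the cutoffs: 303, 317, 4395, 4536.

4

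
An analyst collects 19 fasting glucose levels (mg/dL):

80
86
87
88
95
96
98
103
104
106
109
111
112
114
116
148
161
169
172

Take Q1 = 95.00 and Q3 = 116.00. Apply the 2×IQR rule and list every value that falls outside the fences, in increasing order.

IQR = Q3 − Q1 = 116.00 − 95.00 = 21.00.
Lower fence = Q1 − 2·IQR = 95.00 − 42.00 = 53.00.
Upper fence = Q3 + 2·IQR = 116.00 + 42.00 = 158.00.
161 > 158.00 → outlier.
169 > 158.00 → outlier.
172 > 158.00 → outlier.
All remaining values lie within [53.00, 158.00].

161, 169, 172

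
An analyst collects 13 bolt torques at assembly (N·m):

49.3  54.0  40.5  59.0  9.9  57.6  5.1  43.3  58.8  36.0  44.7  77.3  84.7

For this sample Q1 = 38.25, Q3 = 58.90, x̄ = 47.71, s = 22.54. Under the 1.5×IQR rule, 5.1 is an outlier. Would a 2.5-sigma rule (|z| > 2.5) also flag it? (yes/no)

z = (5.1 − 47.71) / 22.54 = -1.89.
|z| = 1.89 ≤ 2.5.

no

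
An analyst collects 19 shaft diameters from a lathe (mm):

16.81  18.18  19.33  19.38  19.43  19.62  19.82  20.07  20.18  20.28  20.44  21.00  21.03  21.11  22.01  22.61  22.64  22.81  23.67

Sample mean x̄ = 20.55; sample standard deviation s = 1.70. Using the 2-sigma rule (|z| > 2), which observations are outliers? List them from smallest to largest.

Cutoffs at x̄ ± 2s: 20.55 ± 2·1.70 = [17.15, 23.95].
16.81: z = -2.20, |z| > 2 → outlier.
Every other value lies within [17.15, 23.95].

16.81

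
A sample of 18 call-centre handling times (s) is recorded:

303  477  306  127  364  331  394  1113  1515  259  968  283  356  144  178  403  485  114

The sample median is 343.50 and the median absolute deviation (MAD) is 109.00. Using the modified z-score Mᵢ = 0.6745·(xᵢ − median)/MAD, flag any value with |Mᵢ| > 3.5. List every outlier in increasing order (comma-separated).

968, 1113, 1515

|Mᵢ| > 3.5 ⇔ |xᵢ − 343.50| > 3.5·109.00/0.6745 = 565.60.
So outliers lie outside [-222.10, 909.10].
968: M = 3.86 → outlier.
1113: M = 4.76 → outlier.
1515: M = 7.25 → outlier.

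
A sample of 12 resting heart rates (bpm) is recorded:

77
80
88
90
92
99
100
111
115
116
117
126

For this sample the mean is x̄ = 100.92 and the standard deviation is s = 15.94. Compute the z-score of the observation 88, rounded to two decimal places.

-0.81

z = (88 − 100.92) / 15.94 = -0.81.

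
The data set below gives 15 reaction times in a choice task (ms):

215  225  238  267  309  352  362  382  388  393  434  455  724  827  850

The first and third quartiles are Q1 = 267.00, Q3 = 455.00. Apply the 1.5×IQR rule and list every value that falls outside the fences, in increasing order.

827, 850

IQR = Q3 − Q1 = 455.00 − 267.00 = 188.00.
Lower fence = Q1 − 1.5·IQR = 267.00 − 282.00 = -15.00.
Upper fence = Q3 + 1.5·IQR = 455.00 + 282.00 = 737.00.
827 > 737.00 → outlier.
850 > 737.00 → outlier.
All remaining values lie within [-15.00, 737.00].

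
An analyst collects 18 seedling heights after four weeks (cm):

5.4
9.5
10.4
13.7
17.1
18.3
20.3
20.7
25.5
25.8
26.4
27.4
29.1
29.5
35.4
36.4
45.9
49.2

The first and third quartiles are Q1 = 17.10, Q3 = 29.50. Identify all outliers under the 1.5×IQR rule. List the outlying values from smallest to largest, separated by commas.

49.2

IQR = Q3 − Q1 = 29.50 − 17.10 = 12.40.
Lower fence = Q1 − 1.5·IQR = 17.10 − 18.60 = -1.50.
Upper fence = Q3 + 1.5·IQR = 29.50 + 18.60 = 48.10.
49.2 > 48.10 → outlier.
All remaining values lie within [-1.50, 48.10].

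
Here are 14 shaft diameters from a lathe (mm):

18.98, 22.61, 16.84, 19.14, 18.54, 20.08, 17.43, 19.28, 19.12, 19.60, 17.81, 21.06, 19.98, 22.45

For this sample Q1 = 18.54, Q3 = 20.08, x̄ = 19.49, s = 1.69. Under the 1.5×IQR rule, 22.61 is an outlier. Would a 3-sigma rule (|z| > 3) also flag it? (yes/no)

no

z = (22.61 − 19.49) / 1.69 = 1.85.
|z| = 1.85 ≤ 3.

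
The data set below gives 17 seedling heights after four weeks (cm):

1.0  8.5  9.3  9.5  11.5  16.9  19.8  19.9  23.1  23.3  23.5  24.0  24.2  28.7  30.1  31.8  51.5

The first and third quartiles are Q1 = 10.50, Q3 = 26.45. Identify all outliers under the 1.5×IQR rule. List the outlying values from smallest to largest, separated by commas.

51.5

IQR = Q3 − Q1 = 26.45 − 10.50 = 15.95.
Lower fence = Q1 − 1.5·IQR = 10.50 − 23.925 = -13.425.
Upper fence = Q3 + 1.5·IQR = 26.45 + 23.925 = 50.375.
51.5 > 50.375 → outlier.
All remaining values lie within [-13.425, 50.375].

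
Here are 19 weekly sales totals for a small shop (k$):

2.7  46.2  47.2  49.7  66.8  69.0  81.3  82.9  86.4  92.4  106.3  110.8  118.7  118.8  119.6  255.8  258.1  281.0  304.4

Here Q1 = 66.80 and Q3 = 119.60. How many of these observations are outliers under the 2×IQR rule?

4

IQR = 52.80; fences at 66.80 − 105.60 = -38.80 and 119.60 + 105.60 = 225.20.
Outside the cutoffs: 255.8, 258.1, 281.0, 304.4.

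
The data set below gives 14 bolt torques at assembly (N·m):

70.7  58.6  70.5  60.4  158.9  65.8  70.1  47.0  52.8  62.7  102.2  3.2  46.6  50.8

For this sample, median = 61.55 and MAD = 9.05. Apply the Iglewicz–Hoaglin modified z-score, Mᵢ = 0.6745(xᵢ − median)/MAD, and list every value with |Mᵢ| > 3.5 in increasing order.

3.2, 158.9

|Mᵢ| > 3.5 ⇔ |xᵢ − 61.55| > 3.5·9.05/0.6745 = 46.96.
So outliers lie outside [14.59, 108.51].
3.2: M = -4.35 → outlier.
158.9: M = 7.26 → outlier.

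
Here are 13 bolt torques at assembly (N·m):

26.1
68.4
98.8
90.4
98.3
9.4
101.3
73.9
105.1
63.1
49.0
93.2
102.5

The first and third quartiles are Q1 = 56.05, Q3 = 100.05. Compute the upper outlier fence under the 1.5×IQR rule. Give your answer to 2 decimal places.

166.05

IQR = Q3 − Q1 = 100.05 − 56.05 = 44.00.
Lower fence = Q1 − 1.5·IQR = 56.05 − 66.00 = -9.95.
Upper fence = Q3 + 1.5·IQR = 100.05 + 66.00 = 166.05.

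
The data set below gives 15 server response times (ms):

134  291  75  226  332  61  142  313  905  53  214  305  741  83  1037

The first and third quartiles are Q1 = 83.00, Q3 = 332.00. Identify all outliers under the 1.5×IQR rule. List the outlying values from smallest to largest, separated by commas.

IQR = Q3 − Q1 = 332.00 − 83.00 = 249.00.
Lower fence = Q1 − 1.5·IQR = 83.00 − 373.50 = -290.50.
Upper fence = Q3 + 1.5·IQR = 332.00 + 373.50 = 705.50.
741 > 705.50 → outlier.
905 > 705.50 → outlier.
1037 > 705.50 → outlier.
All remaining values lie within [-290.50, 705.50].

741, 905, 1037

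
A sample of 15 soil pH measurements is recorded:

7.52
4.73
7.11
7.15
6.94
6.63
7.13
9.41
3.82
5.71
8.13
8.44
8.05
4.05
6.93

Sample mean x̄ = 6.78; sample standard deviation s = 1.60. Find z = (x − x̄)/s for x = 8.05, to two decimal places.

0.79

z = (8.05 − 6.78) / 1.60 = 0.79.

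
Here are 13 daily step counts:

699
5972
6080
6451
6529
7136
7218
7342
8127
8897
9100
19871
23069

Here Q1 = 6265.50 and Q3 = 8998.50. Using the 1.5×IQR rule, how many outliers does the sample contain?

IQR = 2733.00; fences at 6265.50 − 4099.50 = 2166.00 and 8998.50 + 4099.50 = 13098.00.
Outside the cutoffs: 699, 19871, 23069.

3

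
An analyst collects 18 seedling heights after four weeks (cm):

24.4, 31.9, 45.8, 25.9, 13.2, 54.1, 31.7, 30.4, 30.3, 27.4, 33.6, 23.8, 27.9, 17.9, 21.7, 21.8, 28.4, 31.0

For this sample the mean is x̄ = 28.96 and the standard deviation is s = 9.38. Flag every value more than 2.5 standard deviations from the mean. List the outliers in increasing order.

54.1

Cutoffs at x̄ ± 2.5s: 28.96 ± 2.5·9.38 = [5.51, 52.41].
54.1: z = 2.68, |z| > 2.5 → outlier.
Every other value lies within [5.51, 52.41].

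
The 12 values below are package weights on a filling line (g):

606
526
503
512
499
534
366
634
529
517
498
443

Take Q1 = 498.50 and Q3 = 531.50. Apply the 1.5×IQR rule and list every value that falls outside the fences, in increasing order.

IQR = Q3 − Q1 = 531.50 − 498.50 = 33.00.
Lower fence = Q1 − 1.5·IQR = 498.50 − 49.50 = 449.00.
Upper fence = Q3 + 1.5·IQR = 531.50 + 49.50 = 581.00.
366 < 449.00 → outlier.
443 < 449.00 → outlier.
606 > 581.00 → outlier.
634 > 581.00 → outlier.
All remaining values lie within [449.00, 581.00].

366, 443, 606, 634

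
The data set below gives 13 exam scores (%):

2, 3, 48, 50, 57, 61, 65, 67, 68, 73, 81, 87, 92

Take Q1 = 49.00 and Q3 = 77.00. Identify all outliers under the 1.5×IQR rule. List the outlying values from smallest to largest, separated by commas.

2, 3

IQR = Q3 − Q1 = 77.00 − 49.00 = 28.00.
Lower fence = Q1 − 1.5·IQR = 49.00 − 42.00 = 7.00.
Upper fence = Q3 + 1.5·IQR = 77.00 + 42.00 = 119.00.
2 < 7.00 → outlier.
3 < 7.00 → outlier.
All remaining values lie within [7.00, 119.00].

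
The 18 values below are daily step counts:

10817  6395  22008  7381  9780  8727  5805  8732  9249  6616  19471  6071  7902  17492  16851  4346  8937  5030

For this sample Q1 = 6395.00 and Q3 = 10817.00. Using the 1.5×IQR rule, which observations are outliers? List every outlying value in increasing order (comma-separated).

17492, 19471, 22008

IQR = Q3 − Q1 = 10817.00 − 6395.00 = 4422.00.
Lower fence = Q1 − 1.5·IQR = 6395.00 − 6633.00 = -238.00.
Upper fence = Q3 + 1.5·IQR = 10817.00 + 6633.00 = 17450.00.
17492 > 17450.00 → outlier.
19471 > 17450.00 → outlier.
22008 > 17450.00 → outlier.
All remaining values lie within [-238.00, 17450.00].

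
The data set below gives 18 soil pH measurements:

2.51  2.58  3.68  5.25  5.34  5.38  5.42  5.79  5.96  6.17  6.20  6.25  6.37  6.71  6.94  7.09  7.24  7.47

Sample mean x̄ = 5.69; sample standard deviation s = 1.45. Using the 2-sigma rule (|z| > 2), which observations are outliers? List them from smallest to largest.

Cutoffs at x̄ ± 2s: 5.69 ± 2·1.45 = [2.79, 8.59].
2.51: z = -2.19, |z| > 2 → outlier.
2.58: z = -2.14, |z| > 2 → outlier.
Every other value lies within [2.79, 8.59].

2.51, 2.58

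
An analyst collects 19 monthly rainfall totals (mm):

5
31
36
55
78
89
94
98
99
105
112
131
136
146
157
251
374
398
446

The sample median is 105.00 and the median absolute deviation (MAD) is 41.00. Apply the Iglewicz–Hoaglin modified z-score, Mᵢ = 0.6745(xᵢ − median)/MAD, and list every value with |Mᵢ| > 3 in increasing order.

374, 398, 446

|Mᵢ| > 3 ⇔ |xᵢ − 105.00| > 3·41.00/0.6745 = 182.36.
So outliers lie outside [-77.36, 287.36].
374: M = 4.43 → outlier.
398: M = 4.82 → outlier.
446: M = 5.61 → outlier.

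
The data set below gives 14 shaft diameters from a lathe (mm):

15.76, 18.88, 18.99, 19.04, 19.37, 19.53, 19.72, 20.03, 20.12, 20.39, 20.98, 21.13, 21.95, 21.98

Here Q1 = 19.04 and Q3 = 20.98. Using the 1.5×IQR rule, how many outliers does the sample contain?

IQR = 1.94; fences at 19.04 − 2.91 = 16.13 and 20.98 + 2.91 = 23.89.
Outside the cutoffs: 15.76.

1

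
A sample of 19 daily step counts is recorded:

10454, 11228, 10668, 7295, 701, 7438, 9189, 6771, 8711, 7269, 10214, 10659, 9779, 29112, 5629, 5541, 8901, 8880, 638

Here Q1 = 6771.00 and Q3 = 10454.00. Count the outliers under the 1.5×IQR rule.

3

IQR = 3683.00; fences at 6771.00 − 5524.50 = 1246.50 and 10454.00 + 5524.50 = 15978.50.
Outside the cutoffs: 638, 701, 29112.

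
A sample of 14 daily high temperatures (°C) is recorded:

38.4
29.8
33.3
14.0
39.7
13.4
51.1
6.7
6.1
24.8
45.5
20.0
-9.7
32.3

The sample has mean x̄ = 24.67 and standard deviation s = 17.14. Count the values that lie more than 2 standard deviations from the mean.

Cutoffs: x̄ ± 2s = [-9.61, 58.95].
Outside the cutoffs: -9.7.

1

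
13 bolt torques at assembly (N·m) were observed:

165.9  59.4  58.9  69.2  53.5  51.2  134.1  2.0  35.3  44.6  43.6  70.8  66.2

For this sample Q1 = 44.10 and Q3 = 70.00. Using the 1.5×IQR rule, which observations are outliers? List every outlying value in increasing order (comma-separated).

IQR = Q3 − Q1 = 70.00 − 44.10 = 25.90.
Lower fence = Q1 − 1.5·IQR = 44.10 − 38.85 = 5.25.
Upper fence = Q3 + 1.5·IQR = 70.00 + 38.85 = 108.85.
2.0 < 5.25 → outlier.
134.1 > 108.85 → outlier.
165.9 > 108.85 → outlier.
All remaining values lie within [5.25, 108.85].

2.0, 134.1, 165.9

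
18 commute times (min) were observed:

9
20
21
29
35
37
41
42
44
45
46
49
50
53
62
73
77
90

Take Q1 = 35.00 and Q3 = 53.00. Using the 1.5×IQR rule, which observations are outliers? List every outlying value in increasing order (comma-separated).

IQR = Q3 − Q1 = 53.00 − 35.00 = 18.00.
Lower fence = Q1 − 1.5·IQR = 35.00 − 27.00 = 8.00.
Upper fence = Q3 + 1.5·IQR = 53.00 + 27.00 = 80.00.
90 > 80.00 → outlier.
All remaining values lie within [8.00, 80.00].

90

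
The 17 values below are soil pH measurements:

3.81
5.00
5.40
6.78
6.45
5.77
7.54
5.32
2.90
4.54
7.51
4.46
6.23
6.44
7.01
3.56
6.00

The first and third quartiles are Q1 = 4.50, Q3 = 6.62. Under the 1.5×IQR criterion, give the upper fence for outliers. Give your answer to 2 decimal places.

IQR = Q3 − Q1 = 6.62 − 4.50 = 2.12.
Lower fence = Q1 − 1.5·IQR = 4.50 − 3.18 = 1.32.
Upper fence = Q3 + 1.5·IQR = 6.62 + 3.18 = 9.80.

9.80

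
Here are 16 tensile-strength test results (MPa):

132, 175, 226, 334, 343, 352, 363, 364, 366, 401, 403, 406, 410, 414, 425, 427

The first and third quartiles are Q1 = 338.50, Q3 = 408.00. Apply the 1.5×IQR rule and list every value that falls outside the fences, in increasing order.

132, 175, 226

IQR = Q3 − Q1 = 408.00 − 338.50 = 69.50.
Lower fence = Q1 − 1.5·IQR = 338.50 − 104.25 = 234.25.
Upper fence = Q3 + 1.5·IQR = 408.00 + 104.25 = 512.25.
132 < 234.25 → outlier.
175 < 234.25 → outlier.
226 < 234.25 → outlier.
All remaining values lie within [234.25, 512.25].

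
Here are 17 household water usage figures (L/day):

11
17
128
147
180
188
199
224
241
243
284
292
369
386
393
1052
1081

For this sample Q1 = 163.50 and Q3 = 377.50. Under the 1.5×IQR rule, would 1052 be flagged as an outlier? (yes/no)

IQR = Q3 − Q1 = 377.50 − 163.50 = 214.00.
Lower fence = Q1 − 1.5·IQR = 163.50 − 321.00 = -157.50.
Upper fence = Q3 + 1.5·IQR = 377.50 + 321.00 = 698.50.
1052 lies above the upper fence.

yes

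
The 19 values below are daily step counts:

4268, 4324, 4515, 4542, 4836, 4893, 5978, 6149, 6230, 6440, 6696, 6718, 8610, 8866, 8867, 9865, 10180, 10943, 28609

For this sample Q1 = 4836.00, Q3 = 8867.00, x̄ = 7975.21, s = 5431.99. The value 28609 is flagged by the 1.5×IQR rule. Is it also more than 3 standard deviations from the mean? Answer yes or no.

z = (28609 − 7975.21) / 5431.99 = 3.80.
|z| = 3.80 > 3.

yes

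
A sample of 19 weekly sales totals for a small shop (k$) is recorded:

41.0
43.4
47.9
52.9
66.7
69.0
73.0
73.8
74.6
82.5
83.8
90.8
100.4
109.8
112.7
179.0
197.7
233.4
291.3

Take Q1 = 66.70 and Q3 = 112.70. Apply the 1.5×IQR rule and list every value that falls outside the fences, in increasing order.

IQR = Q3 − Q1 = 112.70 − 66.70 = 46.00.
Lower fence = Q1 − 1.5·IQR = 66.70 − 69.00 = -2.30.
Upper fence = Q3 + 1.5·IQR = 112.70 + 69.00 = 181.70.
197.7 > 181.70 → outlier.
233.4 > 181.70 → outlier.
291.3 > 181.70 → outlier.
All remaining values lie within [-2.30, 181.70].

197.7, 233.4, 291.3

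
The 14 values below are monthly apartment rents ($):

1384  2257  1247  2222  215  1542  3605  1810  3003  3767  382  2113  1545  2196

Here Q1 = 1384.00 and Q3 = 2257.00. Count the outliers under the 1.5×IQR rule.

2

IQR = 873.00; fences at 1384.00 − 1309.50 = 74.50 and 2257.00 + 1309.50 = 3566.50.
Outside the cutoffs: 3605, 3767.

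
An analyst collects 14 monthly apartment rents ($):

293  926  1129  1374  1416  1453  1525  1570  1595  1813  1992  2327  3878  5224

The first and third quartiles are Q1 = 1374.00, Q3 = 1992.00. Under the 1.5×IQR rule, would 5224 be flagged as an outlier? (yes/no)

yes

IQR = Q3 − Q1 = 1992.00 − 1374.00 = 618.00.
Lower fence = Q1 − 1.5·IQR = 1374.00 − 927.00 = 447.00.
Upper fence = Q3 + 1.5·IQR = 1992.00 + 927.00 = 2919.00.
5224 lies above the upper fence.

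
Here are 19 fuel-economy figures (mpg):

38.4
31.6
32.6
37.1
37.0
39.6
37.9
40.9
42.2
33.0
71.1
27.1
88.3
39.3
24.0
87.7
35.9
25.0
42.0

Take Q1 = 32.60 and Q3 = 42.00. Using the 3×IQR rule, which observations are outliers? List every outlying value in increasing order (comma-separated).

IQR = Q3 − Q1 = 42.00 − 32.60 = 9.40.
Lower fence = Q1 − 3·IQR = 32.60 − 28.20 = 4.40.
Upper fence = Q3 + 3·IQR = 42.00 + 28.20 = 70.20.
71.1 > 70.20 → outlier.
87.7 > 70.20 → outlier.
88.3 > 70.20 → outlier.
All remaining values lie within [4.40, 70.20].

71.1, 87.7, 88.3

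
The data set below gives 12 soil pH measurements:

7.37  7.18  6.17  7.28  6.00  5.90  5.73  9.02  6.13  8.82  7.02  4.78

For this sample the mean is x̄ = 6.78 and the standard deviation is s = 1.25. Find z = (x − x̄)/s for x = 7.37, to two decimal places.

z = (7.37 − 6.78) / 1.25 = 0.47.

0.47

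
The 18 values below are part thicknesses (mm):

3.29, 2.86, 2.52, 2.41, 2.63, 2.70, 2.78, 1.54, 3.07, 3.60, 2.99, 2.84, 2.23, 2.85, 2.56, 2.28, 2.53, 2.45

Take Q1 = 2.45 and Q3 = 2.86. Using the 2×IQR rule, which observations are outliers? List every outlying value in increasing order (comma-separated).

1.54

IQR = Q3 − Q1 = 2.86 − 2.45 = 0.41.
Lower fence = Q1 − 2·IQR = 2.45 − 0.82 = 1.63.
Upper fence = Q3 + 2·IQR = 2.86 + 0.82 = 3.68.
1.54 < 1.63 → outlier.
All remaining values lie within [1.63, 3.68].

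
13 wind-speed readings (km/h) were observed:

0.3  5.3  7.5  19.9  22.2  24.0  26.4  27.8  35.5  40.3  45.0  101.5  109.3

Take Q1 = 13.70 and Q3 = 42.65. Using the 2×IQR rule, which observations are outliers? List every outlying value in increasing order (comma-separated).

101.5, 109.3

IQR = Q3 − Q1 = 42.65 − 13.70 = 28.95.
Lower fence = Q1 − 2·IQR = 13.70 − 57.90 = -44.20.
Upper fence = Q3 + 2·IQR = 42.65 + 57.90 = 100.55.
101.5 > 100.55 → outlier.
109.3 > 100.55 → outlier.
All remaining values lie within [-44.20, 100.55].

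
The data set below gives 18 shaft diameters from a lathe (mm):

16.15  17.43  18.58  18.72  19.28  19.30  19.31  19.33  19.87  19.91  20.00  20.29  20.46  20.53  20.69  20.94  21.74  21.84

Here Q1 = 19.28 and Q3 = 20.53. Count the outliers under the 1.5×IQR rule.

1

IQR = 1.25; fences at 19.28 − 1.875 = 17.405 and 20.53 + 1.875 = 22.405.
Outside the cutoffs: 16.15.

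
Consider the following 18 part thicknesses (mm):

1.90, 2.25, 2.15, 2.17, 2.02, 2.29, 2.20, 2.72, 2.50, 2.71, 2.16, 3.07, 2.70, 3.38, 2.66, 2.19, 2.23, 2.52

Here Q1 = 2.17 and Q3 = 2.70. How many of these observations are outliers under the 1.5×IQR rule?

IQR = 0.53; fences at 2.17 − 0.795 = 1.375 and 2.70 + 0.795 = 3.495.
Every value lies within the cutoffs.

0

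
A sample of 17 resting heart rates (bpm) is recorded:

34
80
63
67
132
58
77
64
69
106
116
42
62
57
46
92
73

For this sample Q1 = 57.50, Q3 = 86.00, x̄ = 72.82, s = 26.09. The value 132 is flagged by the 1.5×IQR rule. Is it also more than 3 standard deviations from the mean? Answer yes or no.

z = (132 − 72.82) / 26.09 = 2.27.
|z| = 2.27 ≤ 3.

no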